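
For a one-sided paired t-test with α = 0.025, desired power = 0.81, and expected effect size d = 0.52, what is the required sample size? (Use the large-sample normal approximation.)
n = 30 pairs

Sample size formula (paired t-test, normal approximation):
n = ((z_α + z_β) / d)²

z_α = 1.960 (for α = 0.025, one-sided)
z_β = 0.878 (for power = 0.81)
d = 0.52

n = ((1.960 + 0.878) / 0.52)²
n = (5.458)²
n ≈ 29.79
Round up to the next whole number: n = 30 pairs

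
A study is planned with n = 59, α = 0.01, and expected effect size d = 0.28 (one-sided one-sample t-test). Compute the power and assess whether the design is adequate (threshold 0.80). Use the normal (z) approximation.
Power ≈ 0.43; the study is underpowered (power < 0.80)

Power calculation (one-sample t-test, normal approximation):
z_β = d · √n - z_α
z_β = 0.28 · √59 - 2.326
z_β = 0.28 · 7.681 - 2.326
z_β = -0.176

Power = Φ(z_β) = Φ(-0.176) ≈ 0.430

Effect size d = 0.28 is small by Cohen's convention (0.2/0.5/0.8).

Threshold: power ≥ 0.80 is conventionally adequate.
Power ≈ 0.43 → the study is underpowered (power < 0.80).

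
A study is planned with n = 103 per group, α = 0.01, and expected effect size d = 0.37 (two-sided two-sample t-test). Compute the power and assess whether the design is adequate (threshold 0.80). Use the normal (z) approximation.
Power ≈ 0.53; the study is underpowered (power < 0.80)

Power calculation (two-sample t-test, normal approximation):
z_β = d · √(n/2) - z_{α/2}
z_β = 0.37 · √(103/2) - 2.576
z_β = 0.37 · 7.176 - 2.576
z_β = 0.079

Power = Φ(z_β) = Φ(0.079) ≈ 0.532

Effect size d = 0.37 is small by Cohen's convention (0.2/0.5/0.8).

Threshold: power ≥ 0.80 is conventionally adequate.
Power ≈ 0.53 → the study is underpowered (power < 0.80).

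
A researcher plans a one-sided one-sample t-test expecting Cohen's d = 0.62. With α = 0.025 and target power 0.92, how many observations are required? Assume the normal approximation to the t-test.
n = 30

Sample size formula (one-sample t-test, normal approximation):
n = ((z_α + z_β) / d)²

z_α = 1.960 (for α = 0.025, one-sided)
z_β = 1.405 (for power = 0.92)
d = 0.62

n = ((1.960 + 1.405) / 0.62)²
n = (5.427)²
n ≈ 29.45
Round up to the next whole number: n = 30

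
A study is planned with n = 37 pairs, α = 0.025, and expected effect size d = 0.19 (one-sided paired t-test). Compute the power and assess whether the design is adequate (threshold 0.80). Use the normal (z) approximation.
Power ≈ 0.21; the study is underpowered (power < 0.80)

Power calculation (paired t-test, normal approximation):
z_β = d · √n - z_α
z_β = 0.19 · √37 - 1.960
z_β = 0.19 · 6.083 - 1.960
z_β = -0.804

Power = Φ(z_β) = Φ(-0.804) ≈ 0.211

Effect size d = 0.19 is very small by Cohen's convention (0.2/0.5/0.8).

Threshold: power ≥ 0.80 is conventionally adequate.
Power ≈ 0.21 → the study is underpowered (power < 0.80).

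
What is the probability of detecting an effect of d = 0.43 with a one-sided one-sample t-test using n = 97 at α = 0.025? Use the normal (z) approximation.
Power ≈ 0.99

Power calculation (one-sample t-test, normal approximation):
z_β = d · √n - z_α
z_β = 0.43 · √97 - 1.960
z_β = 0.43 · 9.849 - 1.960
z_β = 2.275

Power = Φ(z_β) = Φ(2.275) ≈ 0.989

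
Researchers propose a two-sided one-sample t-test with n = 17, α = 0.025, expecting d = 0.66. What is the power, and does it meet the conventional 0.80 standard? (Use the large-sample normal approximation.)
Power ≈ 0.68; the study is underpowered (power < 0.80)

Power calculation (one-sample t-test, normal approximation):
z_β = d · √n - z_{α/2}
z_β = 0.66 · √17 - 2.241
z_β = 0.66 · 4.123 - 2.241
z_β = 0.480

Power = Φ(z_β) = Φ(0.480) ≈ 0.684

Effect size d = 0.66 is medium by Cohen's convention (0.2/0.5/0.8).

Threshold: power ≥ 0.80 is conventionally adequate.
Power ≈ 0.68 → the study is underpowered (power < 0.80).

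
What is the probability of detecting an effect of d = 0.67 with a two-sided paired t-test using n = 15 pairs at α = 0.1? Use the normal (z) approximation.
Power ≈ 0.83

Power calculation (paired t-test, normal approximation):
z_β = d · √n - z_{α/2}
z_β = 0.67 · √15 - 1.645
z_β = 0.67 · 3.873 - 1.645
z_β = 0.950

Power = Φ(z_β) = Φ(0.950) ≈ 0.829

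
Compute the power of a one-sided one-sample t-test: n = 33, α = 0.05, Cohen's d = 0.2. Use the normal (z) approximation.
Power ≈ 0.31

Power calculation (one-sample t-test, normal approximation):
z_β = d · √n - z_α
z_β = 0.2 · √33 - 1.645
z_β = 0.2 · 5.745 - 1.645
z_β = -0.496

Power = Φ(z_β) = Φ(-0.496) ≈ 0.310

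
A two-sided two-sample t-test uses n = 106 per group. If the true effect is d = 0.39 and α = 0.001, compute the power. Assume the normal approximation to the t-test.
Power ≈ 0.33

Power calculation (two-sample t-test, normal approximation):
z_β = d · √(n/2) - z_{α/2}
z_β = 0.39 · √(106/2) - 3.291
z_β = 0.39 · 7.280 - 3.291
z_β = -0.451

Power = Φ(z_β) = Φ(-0.451) ≈ 0.326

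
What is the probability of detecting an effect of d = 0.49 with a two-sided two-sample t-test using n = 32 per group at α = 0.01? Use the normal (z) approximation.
Power ≈ 0.27

Power calculation (two-sample t-test, normal approximation):
z_β = d · √(n/2) - z_{α/2}
z_β = 0.49 · √(32/2) - 2.576
z_β = 0.49 · 4.000 - 2.576
z_β = -0.616

Power = Φ(z_β) = Φ(-0.616) ≈ 0.269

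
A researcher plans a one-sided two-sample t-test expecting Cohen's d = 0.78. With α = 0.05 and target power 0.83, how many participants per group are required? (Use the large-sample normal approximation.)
n = 23 per group

Sample size formula (two-sample t-test, normal approximation):
n = 2 · ((z_α + z_β) / d)²

z_α = 1.645 (for α = 0.05, one-sided)
z_β = 0.954 (for power = 0.83)
d = 0.78

n = 2 · ((1.645 + 0.954) / 0.78)²
n = 2 · (3.332)²
n ≈ 22.20
Round up to the next whole number: n = 23 per group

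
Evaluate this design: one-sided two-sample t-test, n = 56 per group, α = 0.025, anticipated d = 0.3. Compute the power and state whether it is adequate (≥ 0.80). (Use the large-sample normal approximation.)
Power ≈ 0.35; the study is underpowered (power < 0.80)

Power calculation (two-sample t-test, normal approximation):
z_β = d · √(n/2) - z_α
z_β = 0.3 · √(56/2) - 1.960
z_β = 0.3 · 5.292 - 1.960
z_β = -0.373

Power = Φ(z_β) = Φ(-0.373) ≈ 0.355

Effect size d = 0.3 is small by Cohen's convention (0.2/0.5/0.8).

Threshold: power ≥ 0.80 is conventionally adequate.
Power ≈ 0.35 → the study is underpowered (power < 0.80).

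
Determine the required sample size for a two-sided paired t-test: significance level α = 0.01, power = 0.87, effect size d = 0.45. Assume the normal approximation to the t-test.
n = 68 pairs

Sample size formula (paired t-test, normal approximation):
n = ((z_{α/2} + z_β) / d)²

z_{α/2} = 2.576 (for α = 0.01, two-sided)
z_β = 1.126 (for power = 0.87)
d = 0.45

n = ((2.576 + 1.126) / 0.45)²
n = (8.227)²
n ≈ 67.68
Round up to the next whole number: n = 68 pairs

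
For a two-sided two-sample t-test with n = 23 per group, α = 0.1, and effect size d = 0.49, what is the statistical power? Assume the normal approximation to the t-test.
Power ≈ 0.51

Power calculation (two-sample t-test, normal approximation):
z_β = d · √(n/2) - z_{α/2}
z_β = 0.49 · √(23/2) - 1.645
z_β = 0.49 · 3.391 - 1.645
z_β = 0.017

Power = Φ(z_β) = Φ(0.017) ≈ 0.507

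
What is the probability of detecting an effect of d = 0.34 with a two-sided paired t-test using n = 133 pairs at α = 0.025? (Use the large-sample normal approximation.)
Power ≈ 0.95

Power calculation (paired t-test, normal approximation):
z_β = d · √n - z_{α/2}
z_β = 0.34 · √133 - 2.241
z_β = 0.34 · 11.533 - 2.241
z_β = 1.680

Power = Φ(z_β) = Φ(1.680) ≈ 0.953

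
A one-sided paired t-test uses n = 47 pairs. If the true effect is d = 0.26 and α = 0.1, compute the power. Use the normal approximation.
Power ≈ 0.69

Power calculation (paired t-test, normal approximation):
z_β = d · √n - z_α
z_β = 0.26 · √47 - 1.282
z_β = 0.26 · 6.856 - 1.282
z_β = 0.501

Power = Φ(z_β) = Φ(0.501) ≈ 0.692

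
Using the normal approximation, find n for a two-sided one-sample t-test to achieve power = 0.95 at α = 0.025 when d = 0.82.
n = 23

Sample size formula (one-sample t-test, normal approximation):
n = ((z_{α/2} + z_β) / d)²

z_{α/2} = 2.241 (for α = 0.025, two-sided)
z_β = 1.645 (for power = 0.95)
d = 0.82

n = ((2.241 + 1.645) / 0.82)²
n = (4.739)²
n ≈ 22.46
Round up to the next whole number: n = 23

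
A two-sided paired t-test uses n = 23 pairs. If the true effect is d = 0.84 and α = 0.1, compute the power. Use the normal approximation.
Power ≈ 0.99

Power calculation (paired t-test, normal approximation):
z_β = d · √n - z_{α/2}
z_β = 0.84 · √23 - 1.645
z_β = 0.84 · 4.796 - 1.645
z_β = 2.384

Power = Φ(z_β) = Φ(2.384) ≈ 0.991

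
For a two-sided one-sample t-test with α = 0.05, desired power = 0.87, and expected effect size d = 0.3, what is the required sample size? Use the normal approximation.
n = 106

Sample size formula (one-sample t-test, normal approximation):
n = ((z_{α/2} + z_β) / d)²

z_{α/2} = 1.960 (for α = 0.05, two-sided)
z_β = 1.126 (for power = 0.87)
d = 0.3

n = ((1.960 + 1.126) / 0.3)²
n = (10.287)²
n ≈ 105.82
Round up to the next whole number: n = 106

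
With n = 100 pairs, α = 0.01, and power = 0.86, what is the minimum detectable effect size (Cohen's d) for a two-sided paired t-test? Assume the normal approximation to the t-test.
d ≈ 0.37

Minimum detectable effect (paired t-test, normal approximation):
d = (z_{α/2} + z_β) / √n
d = (2.576 + 1.080) / √100
d = 3.656 / 10.000
d ≈ 0.37

By Cohen's convention (0.2 small / 0.5 medium / 0.8 large): small effect.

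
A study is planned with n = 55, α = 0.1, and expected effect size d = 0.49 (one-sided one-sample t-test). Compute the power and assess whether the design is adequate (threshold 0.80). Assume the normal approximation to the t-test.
Power ≈ 0.99; the study is adequately powered (power ≥ 0.80)

Power calculation (one-sample t-test, normal approximation):
z_β = d · √n - z_α
z_β = 0.49 · √55 - 1.282
z_β = 0.49 · 7.416 - 1.282
z_β = 2.352

Power = Φ(z_β) = Φ(2.352) ≈ 0.991

Effect size d = 0.49 is small by Cohen's convention (0.2/0.5/0.8).

Threshold: power ≥ 0.80 is conventionally adequate.
Power ≈ 0.99 → the study is adequately powered (power ≥ 0.80).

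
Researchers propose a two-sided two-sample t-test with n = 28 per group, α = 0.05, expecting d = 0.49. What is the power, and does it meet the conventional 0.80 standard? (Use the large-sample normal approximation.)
Power ≈ 0.45; the study is underpowered (power < 0.80)

Power calculation (two-sample t-test, normal approximation):
z_β = d · √(n/2) - z_{α/2}
z_β = 0.49 · √(28/2) - 1.960
z_β = 0.49 · 3.742 - 1.960
z_β = -0.127

Power = Φ(z_β) = Φ(-0.127) ≈ 0.450

Effect size d = 0.49 is small by Cohen's convention (0.2/0.5/0.8).

Threshold: power ≥ 0.80 is conventionally adequate.
Power ≈ 0.45 → the study is underpowered (power < 0.80).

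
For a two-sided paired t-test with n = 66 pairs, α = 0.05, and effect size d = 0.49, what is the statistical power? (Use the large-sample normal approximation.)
Power ≈ 0.98

Power calculation (paired t-test, normal approximation):
z_β = d · √n - z_{α/2}
z_β = 0.49 · √66 - 1.960
z_β = 0.49 · 8.124 - 1.960
z_β = 2.021

Power = Φ(z_β) = Φ(2.021) ≈ 0.978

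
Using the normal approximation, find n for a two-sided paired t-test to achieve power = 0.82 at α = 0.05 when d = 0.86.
n = 12 pairs

Sample size formula (paired t-test, normal approximation):
n = ((z_{α/2} + z_β) / d)²

z_{α/2} = 1.960 (for α = 0.05, two-sided)
z_β = 0.915 (for power = 0.82)
d = 0.86

n = ((1.960 + 0.915) / 0.86)²
n = (3.343)²
n ≈ 11.18
Round up to the next whole number: n = 12 pairs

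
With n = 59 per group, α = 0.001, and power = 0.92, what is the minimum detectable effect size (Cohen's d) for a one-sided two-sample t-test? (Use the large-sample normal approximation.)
d ≈ 0.83

Minimum detectable effect (two-sample t-test, normal approximation):
d = (z_α + z_β) / √(n/2)
d = (3.090 + 1.405) / √(59/2)
d = 4.495 / 5.431
d ≈ 0.83

By Cohen's convention (0.2 small / 0.5 medium / 0.8 large): large effect.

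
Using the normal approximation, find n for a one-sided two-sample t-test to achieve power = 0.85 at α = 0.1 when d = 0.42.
n = 61 per group

Sample size formula (two-sample t-test, normal approximation):
n = 2 · ((z_α + z_β) / d)²

z_α = 1.282 (for α = 0.1, one-sided)
z_β = 1.036 (for power = 0.85)
d = 0.42

n = 2 · ((1.282 + 1.036) / 0.42)²
n = 2 · (5.519)²
n ≈ 60.92
Round up to the next whole number: n = 61 per group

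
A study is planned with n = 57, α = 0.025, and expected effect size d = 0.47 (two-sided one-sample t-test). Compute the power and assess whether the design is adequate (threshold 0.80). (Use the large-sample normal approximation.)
Power ≈ 0.90; the study is adequately powered (power ≥ 0.80)

Power calculation (one-sample t-test, normal approximation):
z_β = d · √n - z_{α/2}
z_β = 0.47 · √57 - 2.241
z_β = 0.47 · 7.550 - 2.241
z_β = 1.307

Power = Φ(z_β) = Φ(1.307) ≈ 0.904

Effect size d = 0.47 is small by Cohen's convention (0.2/0.5/0.8).

Threshold: power ≥ 0.80 is conventionally adequate.
Power ≈ 0.90 → the study is adequately powered (power ≥ 0.80).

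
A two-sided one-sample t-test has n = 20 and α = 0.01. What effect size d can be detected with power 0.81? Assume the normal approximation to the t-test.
d ≈ 0.77

Minimum detectable effect (one-sample t-test, normal approximation):
d = (z_{α/2} + z_β) / √n
d = (2.576 + 0.878) / √20
d = 3.454 / 4.472
d ≈ 0.77

By Cohen's convention (0.2 small / 0.5 medium / 0.8 large): medium effect.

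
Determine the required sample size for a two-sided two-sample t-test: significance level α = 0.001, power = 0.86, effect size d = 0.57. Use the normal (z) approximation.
n = 118 per group

Sample size formula (two-sample t-test, normal approximation):
n = 2 · ((z_{α/2} + z_β) / d)²

z_{α/2} = 3.291 (for α = 0.001, two-sided)
z_β = 1.080 (for power = 0.86)
d = 0.57

n = 2 · ((3.291 + 1.080) / 0.57)²
n = 2 · (7.668)²
n ≈ 117.60
Round up to the next whole number: n = 118 per group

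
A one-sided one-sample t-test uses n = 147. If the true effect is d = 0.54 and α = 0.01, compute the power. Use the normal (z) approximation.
Power ≈ 1.00

Power calculation (one-sample t-test, normal approximation):
z_β = d · √n - z_α
z_β = 0.54 · √147 - 2.326
z_β = 0.54 · 12.124 - 2.326
z_β = 4.221

Power = Φ(z_β) = Φ(4.221) ≈ 1.000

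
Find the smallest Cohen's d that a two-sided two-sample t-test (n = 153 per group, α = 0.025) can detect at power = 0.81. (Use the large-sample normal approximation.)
d ≈ 0.36

Minimum detectable effect (two-sample t-test, normal approximation):
d = (z_{α/2} + z_β) / √(n/2)
d = (2.241 + 0.878) / √(153/2)
d = 3.119 / 8.746
d ≈ 0.36

By Cohen's convention (0.2 small / 0.5 medium / 0.8 large): small effect.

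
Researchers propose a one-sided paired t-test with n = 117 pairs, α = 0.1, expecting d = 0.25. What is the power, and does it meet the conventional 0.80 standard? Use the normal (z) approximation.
Power ≈ 0.92; the study is adequately powered (power ≥ 0.80)

Power calculation (paired t-test, normal approximation):
z_β = d · √n - z_α
z_β = 0.25 · √117 - 1.282
z_β = 0.25 · 10.817 - 1.282
z_β = 1.423

Power = Φ(z_β) = Φ(1.423) ≈ 0.923

Effect size d = 0.25 is small by Cohen's convention (0.2/0.5/0.8).

Threshold: power ≥ 0.80 is conventionally adequate.
Power ≈ 0.92 → the study is adequately powered (power ≥ 0.80).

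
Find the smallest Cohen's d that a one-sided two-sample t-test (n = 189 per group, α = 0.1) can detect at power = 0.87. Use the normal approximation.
d ≈ 0.25

Minimum detectable effect (two-sample t-test, normal approximation):
d = (z_α + z_β) / √(n/2)
d = (1.282 + 1.126) / √(189/2)
d = 2.408 / 9.721
d ≈ 0.25

By Cohen's convention (0.2 small / 0.5 medium / 0.8 large): small effect.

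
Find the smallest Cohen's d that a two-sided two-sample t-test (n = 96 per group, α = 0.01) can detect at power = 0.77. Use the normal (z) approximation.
d ≈ 0.48

Minimum detectable effect (two-sample t-test, normal approximation):
d = (z_{α/2} + z_β) / √(n/2)
d = (2.576 + 0.739) / √(96/2)
d = 3.315 / 6.928
d ≈ 0.48

By Cohen's convention (0.2 small / 0.5 medium / 0.8 large): small effect.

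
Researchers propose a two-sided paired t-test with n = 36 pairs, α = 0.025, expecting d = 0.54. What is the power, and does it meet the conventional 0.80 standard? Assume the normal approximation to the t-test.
Power ≈ 0.84; the study is adequately powered (power ≥ 0.80)

Power calculation (paired t-test, normal approximation):
z_β = d · √n - z_{α/2}
z_β = 0.54 · √36 - 2.241
z_β = 0.54 · 6.000 - 2.241
z_β = 0.999

Power = Φ(z_β) = Φ(0.999) ≈ 0.841

Effect size d = 0.54 is medium by Cohen's convention (0.2/0.5/0.8).

Threshold: power ≥ 0.80 is conventionally adequate.
Power ≈ 0.84 → the study is adequately powered (power ≥ 0.80).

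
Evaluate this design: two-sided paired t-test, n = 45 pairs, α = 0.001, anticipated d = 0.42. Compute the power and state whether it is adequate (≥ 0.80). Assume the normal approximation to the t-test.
Power ≈ 0.32; the study is underpowered (power < 0.80)

Power calculation (paired t-test, normal approximation):
z_β = d · √n - z_{α/2}
z_β = 0.42 · √45 - 3.291
z_β = 0.42 · 6.708 - 3.291
z_β = -0.473

Power = Φ(z_β) = Φ(-0.473) ≈ 0.318

Effect size d = 0.42 is small by Cohen's convention (0.2/0.5/0.8).

Threshold: power ≥ 0.80 is conventionally adequate.
Power ≈ 0.32 → the study is underpowered (power < 0.80).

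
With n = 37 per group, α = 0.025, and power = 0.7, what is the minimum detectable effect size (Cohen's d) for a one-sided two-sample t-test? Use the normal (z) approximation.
d ≈ 0.58

Minimum detectable effect (two-sample t-test, normal approximation):
d = (z_α + z_β) / √(n/2)
d = (1.960 + 0.524) / √(37/2)
d = 2.484 / 4.301
d ≈ 0.58

By Cohen's convention (0.2 small / 0.5 medium / 0.8 large): medium effect.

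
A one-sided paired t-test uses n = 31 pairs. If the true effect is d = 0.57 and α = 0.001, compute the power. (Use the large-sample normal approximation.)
Power ≈ 0.53

Power calculation (paired t-test, normal approximation):
z_β = d · √n - z_α
z_β = 0.57 · √31 - 3.090
z_β = 0.57 · 5.568 - 3.090
z_β = 0.083

Power = Φ(z_β) = Φ(0.083) ≈ 0.533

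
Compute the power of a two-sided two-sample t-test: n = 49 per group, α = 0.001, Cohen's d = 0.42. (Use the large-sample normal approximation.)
Power ≈ 0.11

Power calculation (two-sample t-test, normal approximation):
z_β = d · √(n/2) - z_{α/2}
z_β = 0.42 · √(49/2) - 3.291
z_β = 0.42 · 4.950 - 3.291
z_β = -1.212

Power = Φ(z_β) = Φ(-1.212) ≈ 0.113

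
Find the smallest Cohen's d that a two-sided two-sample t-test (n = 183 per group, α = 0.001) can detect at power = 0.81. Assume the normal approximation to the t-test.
d ≈ 0.44

Minimum detectable effect (two-sample t-test, normal approximation):
d = (z_{α/2} + z_β) / √(n/2)
d = (3.291 + 0.878) / √(183/2)
d = 4.168 / 9.566
d ≈ 0.44

By Cohen's convention (0.2 small / 0.5 medium / 0.8 large): small effect.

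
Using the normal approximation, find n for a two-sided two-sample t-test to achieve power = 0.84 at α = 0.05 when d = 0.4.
n = 110 per group

Sample size formula (two-sample t-test, normal approximation):
n = 2 · ((z_{α/2} + z_β) / d)²

z_{α/2} = 1.960 (for α = 0.05, two-sided)
z_β = 0.994 (for power = 0.84)
d = 0.4

n = 2 · ((1.960 + 0.994) / 0.4)²
n = 2 · (7.385)²
n ≈ 109.08
Round up to the next whole number: n = 110 per group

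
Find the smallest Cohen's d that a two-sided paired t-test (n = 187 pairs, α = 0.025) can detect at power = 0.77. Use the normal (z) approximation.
d ≈ 0.22

Minimum detectable effect (paired t-test, normal approximation):
d = (z_{α/2} + z_β) / √n
d = (2.241 + 0.739) / √187
d = 2.980 / 13.675
d ≈ 0.22

By Cohen's convention (0.2 small / 0.5 medium / 0.8 large): small effect.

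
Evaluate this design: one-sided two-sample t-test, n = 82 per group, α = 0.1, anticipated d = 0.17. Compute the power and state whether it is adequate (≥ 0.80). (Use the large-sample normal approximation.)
Power ≈ 0.42; the study is underpowered (power < 0.80)

Power calculation (two-sample t-test, normal approximation):
z_β = d · √(n/2) - z_α
z_β = 0.17 · √(82/2) - 1.282
z_β = 0.17 · 6.403 - 1.282
z_β = -0.193

Power = Φ(z_β) = Φ(-0.193) ≈ 0.423

Effect size d = 0.17 is very small by Cohen's convention (0.2/0.5/0.8).

Threshold: power ≥ 0.80 is conventionally adequate.
Power ≈ 0.42 → the study is underpowered (power < 0.80).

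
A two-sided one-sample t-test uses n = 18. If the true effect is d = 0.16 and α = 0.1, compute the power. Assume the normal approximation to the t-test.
Power ≈ 0.17

Power calculation (one-sample t-test, normal approximation):
z_β = d · √n - z_{α/2}
z_β = 0.16 · √18 - 1.645
z_β = 0.16 · 4.243 - 1.645
z_β = -0.966

Power = Φ(z_β) = Φ(-0.966) ≈ 0.167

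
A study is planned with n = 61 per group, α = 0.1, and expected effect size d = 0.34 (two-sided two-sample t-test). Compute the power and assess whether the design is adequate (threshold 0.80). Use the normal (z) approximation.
Power ≈ 0.59; the study is underpowered (power < 0.80)

Power calculation (two-sample t-test, normal approximation):
z_β = d · √(n/2) - z_{α/2}
z_β = 0.34 · √(61/2) - 1.645
z_β = 0.34 · 5.523 - 1.645
z_β = 0.233

Power = Φ(z_β) = Φ(0.233) ≈ 0.592

Effect size d = 0.34 is small by Cohen's convention (0.2/0.5/0.8).

Threshold: power ≥ 0.80 is conventionally adequate.
Power ≈ 0.59 → the study is underpowered (power < 0.80).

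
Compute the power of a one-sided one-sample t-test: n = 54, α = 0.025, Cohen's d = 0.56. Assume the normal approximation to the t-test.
Power ≈ 0.98

Power calculation (one-sample t-test, normal approximation):
z_β = d · √n - z_α
z_β = 0.56 · √54 - 1.960
z_β = 0.56 · 7.348 - 1.960
z_β = 2.155

Power = Φ(z_β) = Φ(2.155) ≈ 0.984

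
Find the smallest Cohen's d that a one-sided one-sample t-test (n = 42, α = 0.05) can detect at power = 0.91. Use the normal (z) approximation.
d ≈ 0.46

Minimum detectable effect (one-sample t-test, normal approximation):
d = (z_α + z_β) / √n
d = (1.645 + 1.341) / √42
d = 2.986 / 6.481
d ≈ 0.46

By Cohen's convention (0.2 small / 0.5 medium / 0.8 large): small effect.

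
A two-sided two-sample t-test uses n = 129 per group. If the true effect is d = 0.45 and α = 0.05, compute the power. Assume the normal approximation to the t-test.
Power ≈ 0.95

Power calculation (two-sample t-test, normal approximation):
z_β = d · √(n/2) - z_{α/2}
z_β = 0.45 · √(129/2) - 1.960
z_β = 0.45 · 8.031 - 1.960
z_β = 1.654

Power = Φ(z_β) = Φ(1.654) ≈ 0.951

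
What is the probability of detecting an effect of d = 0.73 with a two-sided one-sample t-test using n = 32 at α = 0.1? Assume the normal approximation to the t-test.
Power ≈ 0.99

Power calculation (one-sample t-test, normal approximation):
z_β = d · √n - z_{α/2}
z_β = 0.73 · √32 - 1.645
z_β = 0.73 · 5.657 - 1.645
z_β = 2.485

Power = Φ(z_β) = Φ(2.485) ≈ 0.994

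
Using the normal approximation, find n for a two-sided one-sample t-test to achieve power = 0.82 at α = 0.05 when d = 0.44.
n = 43

Sample size formula (one-sample t-test, normal approximation):
n = ((z_{α/2} + z_β) / d)²

z_{α/2} = 1.960 (for α = 0.05, two-sided)
z_β = 0.915 (for power = 0.82)
d = 0.44

n = ((1.960 + 0.915) / 0.44)²
n = (6.534)²
n ≈ 42.69
Round up to the next whole number: n = 43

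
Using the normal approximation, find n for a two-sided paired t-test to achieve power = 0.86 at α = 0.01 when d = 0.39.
n = 88 pairs

Sample size formula (paired t-test, normal approximation):
n = ((z_{α/2} + z_β) / d)²

z_{α/2} = 2.576 (for α = 0.01, two-sided)
z_β = 1.080 (for power = 0.86)
d = 0.39

n = ((2.576 + 1.080) / 0.39)²
n = (9.374)²
n ≈ 87.87
Round up to the next whole number: n = 88 pairs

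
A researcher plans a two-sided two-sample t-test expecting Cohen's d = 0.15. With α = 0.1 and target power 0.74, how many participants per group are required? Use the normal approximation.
n = 466 per group

Sample size formula (two-sample t-test, normal approximation):
n = 2 · ((z_{α/2} + z_β) / d)²

z_{α/2} = 1.645 (for α = 0.1, two-sided)
z_β = 0.643 (for power = 0.74)
d = 0.15

n = 2 · ((1.645 + 0.643) / 0.15)²
n = 2 · (15.253)²
n ≈ 465.31
Round up to the next whole number: n = 466 per group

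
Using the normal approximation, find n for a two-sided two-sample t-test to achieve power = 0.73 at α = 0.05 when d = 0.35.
n = 109 per group

Sample size formula (two-sample t-test, normal approximation):
n = 2 · ((z_{α/2} + z_β) / d)²

z_{α/2} = 1.960 (for α = 0.05, two-sided)
z_β = 0.613 (for power = 0.73)
d = 0.35

n = 2 · ((1.960 + 0.613) / 0.35)²
n = 2 · (7.351)²
n ≈ 108.07
Round up to the next whole number: n = 109 per group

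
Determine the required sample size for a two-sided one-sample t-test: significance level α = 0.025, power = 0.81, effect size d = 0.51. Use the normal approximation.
n = 38

Sample size formula (one-sample t-test, normal approximation):
n = ((z_{α/2} + z_β) / d)²

z_{α/2} = 2.241 (for α = 0.025, two-sided)
z_β = 0.878 (for power = 0.81)
d = 0.51

n = ((2.241 + 0.878) / 0.51)²
n = (6.116)²
n ≈ 37.41
Round up to the next whole number: n = 38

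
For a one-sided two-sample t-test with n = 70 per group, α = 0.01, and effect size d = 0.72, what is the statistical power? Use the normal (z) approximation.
Power ≈ 0.97

Power calculation (two-sample t-test, normal approximation):
z_β = d · √(n/2) - z_α
z_β = 0.72 · √(70/2) - 2.326
z_β = 0.72 · 5.916 - 2.326
z_β = 1.933

Power = Φ(z_β) = Φ(1.933) ≈ 0.973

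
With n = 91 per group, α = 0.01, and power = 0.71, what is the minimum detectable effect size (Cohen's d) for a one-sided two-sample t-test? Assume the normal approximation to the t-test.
d ≈ 0.43

Minimum detectable effect (two-sample t-test, normal approximation):
d = (z_α + z_β) / √(n/2)
d = (2.326 + 0.553) / √(91/2)
d = 2.880 / 6.745
d ≈ 0.43

By Cohen's convention (0.2 small / 0.5 medium / 0.8 large): small effect.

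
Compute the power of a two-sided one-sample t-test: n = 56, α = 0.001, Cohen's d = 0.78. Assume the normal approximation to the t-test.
Power ≈ 0.99

Power calculation (one-sample t-test, normal approximation):
z_β = d · √n - z_{α/2}
z_β = 0.78 · √56 - 3.291
z_β = 0.78 · 7.483 - 3.291
z_β = 2.546

Power = Φ(z_β) = Φ(2.546) ≈ 0.995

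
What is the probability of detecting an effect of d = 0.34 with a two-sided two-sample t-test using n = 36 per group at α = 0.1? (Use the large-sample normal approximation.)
Power ≈ 0.42

Power calculation (two-sample t-test, normal approximation):
z_β = d · √(n/2) - z_{α/2}
z_β = 0.34 · √(36/2) - 1.645
z_β = 0.34 · 4.243 - 1.645
z_β = -0.202

Power = Φ(z_β) = Φ(-0.202) ≈ 0.420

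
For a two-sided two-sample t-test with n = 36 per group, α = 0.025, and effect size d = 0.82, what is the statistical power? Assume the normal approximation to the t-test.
Power ≈ 0.89

Power calculation (two-sample t-test, normal approximation):
z_β = d · √(n/2) - z_{α/2}
z_β = 0.82 · √(36/2) - 2.241
z_β = 0.82 · 4.243 - 2.241
z_β = 1.238

Power = Φ(z_β) = Φ(1.238) ≈ 0.892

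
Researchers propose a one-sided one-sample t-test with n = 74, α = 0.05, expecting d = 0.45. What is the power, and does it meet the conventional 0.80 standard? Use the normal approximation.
Power ≈ 0.99; the study is adequately powered (power ≥ 0.80)

Power calculation (one-sample t-test, normal approximation):
z_β = d · √n - z_α
z_β = 0.45 · √74 - 1.645
z_β = 0.45 · 8.602 - 1.645
z_β = 2.226

Power = Φ(z_β) = Φ(2.226) ≈ 0.987

Effect size d = 0.45 is small by Cohen's convention (0.2/0.5/0.8).

Threshold: power ≥ 0.80 is conventionally adequate.
Power ≈ 0.99 → the study is adequately powered (power ≥ 0.80).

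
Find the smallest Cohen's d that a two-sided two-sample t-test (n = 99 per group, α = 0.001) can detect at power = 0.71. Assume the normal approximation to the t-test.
d ≈ 0.55

Minimum detectable effect (two-sample t-test, normal approximation):
d = (z_{α/2} + z_β) / √(n/2)
d = (3.291 + 0.553) / √(99/2)
d = 3.844 / 7.036
d ≈ 0.55

By Cohen's convention (0.2 small / 0.5 medium / 0.8 large): medium effect.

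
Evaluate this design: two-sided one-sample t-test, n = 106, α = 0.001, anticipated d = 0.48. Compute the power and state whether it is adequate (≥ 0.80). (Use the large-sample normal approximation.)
Power ≈ 0.95; the study is adequately powered (power ≥ 0.80)

Power calculation (one-sample t-test, normal approximation):
z_β = d · √n - z_{α/2}
z_β = 0.48 · √106 - 3.291
z_β = 0.48 · 10.296 - 3.291
z_β = 1.651

Power = Φ(z_β) = Φ(1.651) ≈ 0.951

Effect size d = 0.48 is small by Cohen's convention (0.2/0.5/0.8).

Threshold: power ≥ 0.80 is conventionally adequate.
Power ≈ 0.95 → the study is adequately powered (power ≥ 0.80).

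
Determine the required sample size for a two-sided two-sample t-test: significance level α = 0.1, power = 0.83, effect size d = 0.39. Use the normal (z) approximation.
n = 89 per group

Sample size formula (two-sample t-test, normal approximation):
n = 2 · ((z_{α/2} + z_β) / d)²

z_{α/2} = 1.645 (for α = 0.1, two-sided)
z_β = 0.954 (for power = 0.83)
d = 0.39

n = 2 · ((1.645 + 0.954) / 0.39)²
n = 2 · (6.664)²
n ≈ 88.82
Round up to the next whole number: n = 89 per group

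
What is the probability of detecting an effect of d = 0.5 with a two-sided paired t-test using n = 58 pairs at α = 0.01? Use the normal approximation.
Power ≈ 0.89

Power calculation (paired t-test, normal approximation):
z_β = d · √n - z_{α/2}
z_β = 0.5 · √58 - 2.576
z_β = 0.5 · 7.616 - 2.576
z_β = 1.232

Power = Φ(z_β) = Φ(1.232) ≈ 0.891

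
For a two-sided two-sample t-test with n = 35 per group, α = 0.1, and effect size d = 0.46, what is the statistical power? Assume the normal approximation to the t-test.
Power ≈ 0.61

Power calculation (two-sample t-test, normal approximation):
z_β = d · √(n/2) - z_{α/2}
z_β = 0.46 · √(35/2) - 1.645
z_β = 0.46 · 4.183 - 1.645
z_β = 0.279

Power = Φ(z_β) = Φ(0.279) ≈ 0.610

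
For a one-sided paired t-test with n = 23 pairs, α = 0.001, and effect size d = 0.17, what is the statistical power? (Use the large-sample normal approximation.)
Power ≈ 0.01

Power calculation (paired t-test, normal approximation):
z_β = d · √n - z_α
z_β = 0.17 · √23 - 3.090
z_β = 0.17 · 4.796 - 3.090
z_β = -2.275

Power = Φ(z_β) = Φ(-2.275) ≈ 0.011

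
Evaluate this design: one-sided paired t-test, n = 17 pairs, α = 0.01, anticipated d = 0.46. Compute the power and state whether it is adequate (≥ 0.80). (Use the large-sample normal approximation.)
Power ≈ 0.33; the study is underpowered (power < 0.80)

Power calculation (paired t-test, normal approximation):
z_β = d · √n - z_α
z_β = 0.46 · √17 - 2.326
z_β = 0.46 · 4.123 - 2.326
z_β = -0.430

Power = Φ(z_β) = Φ(-0.430) ≈ 0.334

Effect size d = 0.46 is small by Cohen's convention (0.2/0.5/0.8).

Threshold: power ≥ 0.80 is conventionally adequate.
Power ≈ 0.33 → the study is underpowered (power < 0.80).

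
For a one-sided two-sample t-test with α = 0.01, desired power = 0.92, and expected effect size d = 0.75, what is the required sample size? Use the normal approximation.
n = 50 per group

Sample size formula (two-sample t-test, normal approximation):
n = 2 · ((z_α + z_β) / d)²

z_α = 2.326 (for α = 0.01, one-sided)
z_β = 1.405 (for power = 0.92)
d = 0.75

n = 2 · ((2.326 + 1.405) / 0.75)²
n = 2 · (4.975)²
n ≈ 49.50
Round up to the next whole number: n = 50 per group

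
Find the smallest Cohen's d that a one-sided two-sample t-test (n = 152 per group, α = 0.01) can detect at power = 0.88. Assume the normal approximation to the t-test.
d ≈ 0.40

Minimum detectable effect (two-sample t-test, normal approximation):
d = (z_α + z_β) / √(n/2)
d = (2.326 + 1.175) / √(152/2)
d = 3.501 / 8.718
d ≈ 0.40

By Cohen's convention (0.2 small / 0.5 medium / 0.8 large): small effect.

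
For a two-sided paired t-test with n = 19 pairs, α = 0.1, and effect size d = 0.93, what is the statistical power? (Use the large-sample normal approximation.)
Power ≈ 0.99

Power calculation (paired t-test, normal approximation):
z_β = d · √n - z_{α/2}
z_β = 0.93 · √19 - 1.645
z_β = 0.93 · 4.359 - 1.645
z_β = 2.409

Power = Φ(z_β) = Φ(2.409) ≈ 0.992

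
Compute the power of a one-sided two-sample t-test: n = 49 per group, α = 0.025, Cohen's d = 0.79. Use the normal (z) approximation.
Power ≈ 0.97

Power calculation (two-sample t-test, normal approximation):
z_β = d · √(n/2) - z_α
z_β = 0.79 · √(49/2) - 1.960
z_β = 0.79 · 4.950 - 1.960
z_β = 1.950

Power = Φ(z_β) = Φ(1.950) ≈ 0.974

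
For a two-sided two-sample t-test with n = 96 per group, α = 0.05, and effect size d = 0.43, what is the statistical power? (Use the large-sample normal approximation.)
Power ≈ 0.85

Power calculation (two-sample t-test, normal approximation):
z_β = d · √(n/2) - z_{α/2}
z_β = 0.43 · √(96/2) - 1.960
z_β = 0.43 · 6.928 - 1.960
z_β = 1.019

Power = Φ(z_β) = Φ(1.019) ≈ 0.846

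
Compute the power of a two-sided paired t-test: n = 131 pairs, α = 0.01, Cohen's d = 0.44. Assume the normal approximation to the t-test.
Power ≈ 0.99

Power calculation (paired t-test, normal approximation):
z_β = d · √n - z_{α/2}
z_β = 0.44 · √131 - 2.576
z_β = 0.44 · 11.446 - 2.576
z_β = 2.460

Power = Φ(z_β) = Φ(2.460) ≈ 0.993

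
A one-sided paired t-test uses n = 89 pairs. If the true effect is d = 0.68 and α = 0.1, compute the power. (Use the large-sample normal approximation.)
Power ≈ 1.00

Power calculation (paired t-test, normal approximation):
z_β = d · √n - z_α
z_β = 0.68 · √89 - 1.282
z_β = 0.68 · 9.434 - 1.282
z_β = 5.134

Power = Φ(z_β) = Φ(5.134) ≈ 1.000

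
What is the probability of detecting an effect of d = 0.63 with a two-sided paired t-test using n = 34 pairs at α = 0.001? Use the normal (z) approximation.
Power ≈ 0.65

Power calculation (paired t-test, normal approximation):
z_β = d · √n - z_{α/2}
z_β = 0.63 · √34 - 3.291
z_β = 0.63 · 5.831 - 3.291
z_β = 0.383

Power = Φ(z_β) = Φ(0.383) ≈ 0.649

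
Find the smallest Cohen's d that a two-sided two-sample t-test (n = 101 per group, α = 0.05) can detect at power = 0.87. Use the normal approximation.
d ≈ 0.43

Minimum detectable effect (two-sample t-test, normal approximation):
d = (z_{α/2} + z_β) / √(n/2)
d = (1.960 + 1.126) / √(101/2)
d = 3.086 / 7.106
d ≈ 0.43

By Cohen's convention (0.2 small / 0.5 medium / 0.8 large): small effect.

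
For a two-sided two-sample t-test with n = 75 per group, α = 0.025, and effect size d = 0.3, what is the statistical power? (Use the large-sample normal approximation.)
Power ≈ 0.34

Power calculation (two-sample t-test, normal approximation):
z_β = d · √(n/2) - z_{α/2}
z_β = 0.3 · √(75/2) - 2.241
z_β = 0.3 · 6.124 - 2.241
z_β = -0.404

Power = Φ(z_β) = Φ(-0.404) ≈ 0.343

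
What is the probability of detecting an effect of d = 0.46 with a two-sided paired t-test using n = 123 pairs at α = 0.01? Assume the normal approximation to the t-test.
Power ≈ 0.99

Power calculation (paired t-test, normal approximation):
z_β = d · √n - z_{α/2}
z_β = 0.46 · √123 - 2.576
z_β = 0.46 · 11.091 - 2.576
z_β = 2.526

Power = Φ(z_β) = Φ(2.526) ≈ 0.994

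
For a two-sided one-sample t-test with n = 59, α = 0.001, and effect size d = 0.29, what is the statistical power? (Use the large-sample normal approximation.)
Power ≈ 0.14

Power calculation (one-sample t-test, normal approximation):
z_β = d · √n - z_{α/2}
z_β = 0.29 · √59 - 3.291
z_β = 0.29 · 7.681 - 3.291
z_β = -1.063

Power = Φ(z_β) = Φ(-1.063) ≈ 0.144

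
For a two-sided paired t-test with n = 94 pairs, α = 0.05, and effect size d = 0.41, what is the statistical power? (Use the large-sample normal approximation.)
Power ≈ 0.98

Power calculation (paired t-test, normal approximation):
z_β = d · √n - z_{α/2}
z_β = 0.41 · √94 - 1.960
z_β = 0.41 · 9.695 - 1.960
z_β = 2.015

Power = Φ(z_β) = Φ(2.015) ≈ 0.978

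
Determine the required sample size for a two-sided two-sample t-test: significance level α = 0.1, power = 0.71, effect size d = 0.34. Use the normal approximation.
n = 84 per group

Sample size formula (two-sample t-test, normal approximation):
n = 2 · ((z_{α/2} + z_β) / d)²

z_{α/2} = 1.645 (for α = 0.1, two-sided)
z_β = 0.553 (for power = 0.71)
d = 0.34

n = 2 · ((1.645 + 0.553) / 0.34)²
n = 2 · (6.465)²
n ≈ 83.59
Round up to the next whole number: n = 84 per group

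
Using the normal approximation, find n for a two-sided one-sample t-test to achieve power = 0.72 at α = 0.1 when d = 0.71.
n = 10

Sample size formula (one-sample t-test, normal approximation):
n = ((z_{α/2} + z_β) / d)²

z_{α/2} = 1.645 (for α = 0.1, two-sided)
z_β = 0.583 (for power = 0.72)
d = 0.71

n = ((1.645 + 0.583) / 0.71)²
n = (3.138)²
n ≈ 9.85
Round up to the next whole number: n = 10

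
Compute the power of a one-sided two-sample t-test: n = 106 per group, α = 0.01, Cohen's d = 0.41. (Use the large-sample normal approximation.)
Power ≈ 0.74

Power calculation (two-sample t-test, normal approximation):
z_β = d · √(n/2) - z_α
z_β = 0.41 · √(106/2) - 2.326
z_β = 0.41 · 7.280 - 2.326
z_β = 0.658

Power = Φ(z_β) = Φ(0.658) ≈ 0.745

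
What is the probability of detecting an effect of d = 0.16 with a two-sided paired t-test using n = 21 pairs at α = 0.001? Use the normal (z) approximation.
Power ≈ 0.01

Power calculation (paired t-test, normal approximation):
z_β = d · √n - z_{α/2}
z_β = 0.16 · √21 - 3.291
z_β = 0.16 · 4.583 - 3.291
z_β = -2.557

Power = Φ(z_β) = Φ(-2.557) ≈ 0.005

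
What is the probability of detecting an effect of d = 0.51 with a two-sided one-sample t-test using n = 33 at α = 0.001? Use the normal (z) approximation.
Power ≈ 0.36

Power calculation (one-sample t-test, normal approximation):
z_β = d · √n - z_{α/2}
z_β = 0.51 · √33 - 3.291
z_β = 0.51 · 5.745 - 3.291
z_β = -0.361

Power = Φ(z_β) = Φ(-0.361) ≈ 0.359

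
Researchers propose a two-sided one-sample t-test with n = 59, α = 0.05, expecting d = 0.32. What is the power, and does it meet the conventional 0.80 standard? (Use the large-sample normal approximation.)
Power ≈ 0.69; the study is underpowered (power < 0.80)

Power calculation (one-sample t-test, normal approximation):
z_β = d · √n - z_{α/2}
z_β = 0.32 · √59 - 1.960
z_β = 0.32 · 7.681 - 1.960
z_β = 0.498

Power = Φ(z_β) = Φ(0.498) ≈ 0.691

Effect size d = 0.32 is small by Cohen's convention (0.2/0.5/0.8).

Threshold: power ≥ 0.80 is conventionally adequate.
Power ≈ 0.69 → the study is underpowered (power < 0.80).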